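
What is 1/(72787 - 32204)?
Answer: 1/40583 ≈ 2.4641e-5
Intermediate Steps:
1/(72787 - 32204) = 1/40583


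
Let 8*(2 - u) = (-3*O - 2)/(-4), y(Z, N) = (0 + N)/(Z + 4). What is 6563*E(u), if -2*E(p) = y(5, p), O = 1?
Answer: -387217/576 ≈ -672.25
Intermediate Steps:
y(Z, N) = N/(4 + Z)
u = 59/32 (u = 2 - (-3*1 - 2)/(8*(-4)) = 2 - (-3 - 2)*(-1)/(8*4) = 2 - (-5)*(-1)/(8*4) = 2 - ⅛*5/4 = 2 - 5/32 = 59/32 ≈ 1.8438)
E(p) = -p/18 (E(p) = -p/(2*(4 + 5)) = -p/(2*9) = -p/18)
6563*E(u) = 6563*(-1/18*59/32) = 6563*(-59/576) = -387217/576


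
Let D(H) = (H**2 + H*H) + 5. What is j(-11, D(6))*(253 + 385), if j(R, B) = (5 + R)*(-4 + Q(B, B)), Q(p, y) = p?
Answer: -279444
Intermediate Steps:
D(H) = 5 + 2*H**2 (D(H) = (H**2 + H**2) + 5 = 2*H**2 + 5 = 5 + 2*H**2)
j(R, B) = (-4 + B)*(5 + R) (j(R, B) = (5 + R)*(-4 + B) = (-4 + B)*(5 + R))
j(-11, D(6))*(253 + 385) = (-20 - 4*(-11) + 5*(5 + 2*6**2) + (5 + 2*6**2)*(-11))*(253 + 385) = (-20 + 44 + 5*(5 + 2*36) + (5 + 2*36)*(-11))*638 = (-20 + 44 + 5*(5 + 72) + (5 + 72)*(-11))*638 = (-20 + 44 + 5*77 + 77*(-11))*638 = (-20 + 44 + 385 - 847)*638 = -438*638 = -279444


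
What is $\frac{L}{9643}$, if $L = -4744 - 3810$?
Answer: $- \frac{8554}{9643} \approx -0.88707$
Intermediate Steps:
$L = -8554$ ($L = -4744 - 3810 = -8554$)
$\frac{L}{9643} = - \frac{8554}{9643}$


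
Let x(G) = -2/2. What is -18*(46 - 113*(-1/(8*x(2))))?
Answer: -2295/4 ≈ -573.75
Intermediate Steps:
x(G) = -1 (x(G) = -2*½ = -1)
-18*(46 - 113*(-1/(8*x(2)))) = -18*(46 - 113/((-8*(-1)))) = -18*(46 - 113/8) = -18*255/8 = -2295/4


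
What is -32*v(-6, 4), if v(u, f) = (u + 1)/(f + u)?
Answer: -80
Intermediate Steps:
v(u, f) = (1 + u)/(f + u)
-32*v(-6, 4) = -32*(1 - 6)/(4 - 6) = -32*(-5)/(-2) = -(-16)*(-5) = -32*5/2 = -80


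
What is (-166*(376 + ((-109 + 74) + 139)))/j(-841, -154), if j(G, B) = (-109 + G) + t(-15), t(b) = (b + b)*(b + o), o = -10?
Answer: 1992/5 ≈ 398.40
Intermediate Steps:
t(b) = 2*b*(-10 + b) (t(b) = (b + b)*(b - 10) = (2*b)*(-10 + b) = 2*b*(-10 + b))
j(G, B) = 641 + G (j(G, B) = (-109 + G) + 2*(-15)*(-10 - 15) = (-109 + G) + 2*(-15)*(-25) = (-109 + G) + 750 = 641 + G)
(-166*(376 + ((-109 + 74) + 139)))/j(-841, -154) = (-166*(376 + ((-109 + 74) + 139)))/(641 - 841) = -166*(376 + (-35 + 139))/(-200) = -166*(376 + 104)*(-1/200) = -166*480*(-1/200) = -79680*(-1/200) = 1992/5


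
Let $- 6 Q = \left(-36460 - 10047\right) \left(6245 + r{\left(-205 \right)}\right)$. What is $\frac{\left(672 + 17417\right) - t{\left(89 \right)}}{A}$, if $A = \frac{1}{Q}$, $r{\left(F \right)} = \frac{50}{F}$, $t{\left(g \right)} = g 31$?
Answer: $\frac{30423457448475}{41} \approx 7.4204 \cdot 10^{11}$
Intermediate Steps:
$t{\left(g \right)} = 31 g$
$Q = \frac{3969139915}{82}$ ($Q = - \frac{\left(-36460 - 10047\right) \left(6245 + \frac{50}{-205}\right)}{6} = - \frac{\left(-46507\right) \left(6245 + 50 \left(- \frac{1}{205}\right)\right)}{6} = - \frac{\left(-46507\right) \left(6245 - \frac{10}{41}\right)}{6} = - \frac{\left(-46507\right) \frac{256035}{41}}{6} = \left(- \frac{1}{6}\right) \left(- \frac{11907419745}{41}\right) = \frac{3969139915}{82} \approx 4.8404 \cdot 10^{7}$)
$A = \frac{82}{3969139915}$ ($A = \frac{1}{\frac{3969139915}{82}} = \frac{82}{3969139915} \approx 2.0659 \cdot 10^{-8}$)
$\frac{\left(672 + 17417\right) - t{\left(89 \right)}}{A} = \frac{\left(672 + 17417\right) - 31 \cdot 89}{\frac{82}{3969139915}} = \left(18089 - 2759\right) \frac{3969139915}{82} = 15330 \cdot \frac{3969139915}{82} = \frac{30423457448475}{41}$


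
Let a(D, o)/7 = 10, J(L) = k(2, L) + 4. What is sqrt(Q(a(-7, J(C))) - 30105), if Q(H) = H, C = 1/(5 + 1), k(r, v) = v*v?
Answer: I*sqrt(30035) ≈ 173.31*I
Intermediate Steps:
k(r, v) = v**2
C = 1/6 ≈ 0.16667
J(L) = 4 + L**2 (J(L) = L**2 + 4 = 4 + L**2)
a(D, o) = 70 (a(D, o) = 7*10 = 70)
sqrt(Q(a(-7, J(C))) - 30105) = sqrt(70 - 30105) = sqrt(-30035) = I*sqrt(30035)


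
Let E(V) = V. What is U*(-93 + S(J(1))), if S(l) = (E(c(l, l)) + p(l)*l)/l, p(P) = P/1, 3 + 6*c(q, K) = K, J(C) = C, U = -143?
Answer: 39611/3 ≈ 13204.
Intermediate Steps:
c(q, K) = -1/2 + K/6
p(P) = P (p(P) = P*1 = P)
S(l) = (-1/2 + l**2 + l/6)/l (S(l) = ((-1/2 + l/6) + l*l)/l = ((-1/2 + l/6) + l**2)/l = (-1/2 + l**2 + l/6)/l)
U*(-93 + S(J(1))) = -143*(-93 + (1/6 + 1 - 1/2/1)) = -143*(-93 + (1/6 + 1 - 1/2*1)) = -143*(-93 + (1/6 + 1 - 1/2)) = -143*(-93 + 2/3) = -143*(-277/3) = 39611/3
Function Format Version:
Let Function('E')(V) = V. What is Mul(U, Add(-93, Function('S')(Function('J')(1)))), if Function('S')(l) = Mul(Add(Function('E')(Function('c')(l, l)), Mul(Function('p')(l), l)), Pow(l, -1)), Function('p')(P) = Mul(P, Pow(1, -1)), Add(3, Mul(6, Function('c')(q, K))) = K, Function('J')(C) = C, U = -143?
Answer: Rational(39611, 3) ≈ 13204.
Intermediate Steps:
Function('c')(q, K) = Add(Rational(-1, 2), Mul(Rational(1, 6), K))
Function('p')(P) = P (Function('p')(P) = Mul(P, 1) = P)
Function('S')(l) = Mul(Pow(l, -1), Add(Rational(-1, 2), Pow(l, 2), Mul(Rational(1, 6), l))) (Function('S')(l) = Mul(Add(Add(Rational(-1, 2), Mul(Rational(1, 6), l)), Mul(l, l)), Pow(l, -1)) = Mul(Add(Add(Rational(-1, 2), Mul(Rational(1, 6), l)), Pow(l, 2)), Pow(l, -1)) = Mul(Add(Rational(-1, 2), Pow(l, 2), Mul(Rational(1, 6), l)), Pow(l, -1)) = Mul(Pow(l, -1), Add(Rational(-1, 2), Pow(l, 2), Mul(Rational(1, 6), l))))
Mul(U, Add(-93, Function('S')(Function('J')(1)))) = Mul(-143, Add(-93, Add(Rational(1, 6), 1, Mul(Rational(-1, 2), Pow(1, -1))))) = Mul(-143, Add(-93, Add(Rational(1, 6), 1, Mul(Rational(-1, 2), 1)))) = Mul(-143, Add(-93, Add(Rational(1, 6), 1, Rational(-1, 2)))) = Mul(-143, Add(-93, Rational(2, 3))) = Mul(-143, Rational(-277, 3)) = Rational(39611, 3)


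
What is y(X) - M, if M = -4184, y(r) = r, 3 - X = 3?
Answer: 4184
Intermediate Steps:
X = 0 (X = 3 - 1*3 = 3 - 3 = 0)
y(X) - M = 0 - 1*(-4184) = 0 + 4184 = 4184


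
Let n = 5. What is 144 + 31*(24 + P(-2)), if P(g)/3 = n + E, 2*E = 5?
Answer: 3171/2 ≈ 1585.5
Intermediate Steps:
E = 5/2 (E = (½)*5 = 5/2 ≈ 2.5000)
P(g) = 45/2 (P(g) = 3*(5 + 5/2) = 3*(15/2) = 45/2)
144 + 31*(24 + P(-2)) = 144 + 31*(24 + 45/2) = 144 + 31*(93/2) = 144 + 2883/2 = 3171/2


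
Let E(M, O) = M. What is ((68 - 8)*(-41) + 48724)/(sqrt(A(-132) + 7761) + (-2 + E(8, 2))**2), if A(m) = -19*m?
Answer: -185056/997 + 46264*sqrt(1141)/2991 ≈ 336.87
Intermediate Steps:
((68 - 8)*(-41) + 48724)/(sqrt(A(-132) + 7761) + (-2 + E(8, 2))**2) = ((68 - 8)*(-41) + 48724)/(sqrt(-19*(-132) + 7761) + (-2 + 8)**2) = (60*(-41) + 48724)/(sqrt(2508 + 7761) + 6**2) = (-2460 + 48724)/(sqrt(10269) + 36) = 46264/(3*sqrt(1141) + 36) = 46264/(36 + 3*sqrt(1141))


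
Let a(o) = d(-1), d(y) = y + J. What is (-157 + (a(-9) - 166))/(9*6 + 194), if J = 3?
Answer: -321/248 ≈ -1.2944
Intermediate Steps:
d(y) = 3 + y (d(y) = y + 3 = 3 + y)
a(o) = 2 (a(o) = 3 - 1 = 2)
(-157 + (a(-9) - 166))/(9*6 + 194) = (-157 + (2 - 166))/(9*6 + 194) = (-157 - 164)/(54 + 194) = -321/248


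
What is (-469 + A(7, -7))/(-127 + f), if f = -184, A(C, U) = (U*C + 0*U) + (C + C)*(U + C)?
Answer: 518/311 ≈ 1.6656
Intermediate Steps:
A(C, U) = C*U + 2*C*(C + U) (A(C, U) = (C*U + 0) + (2*C)*(C + U) = C*U + 2*C*(C + U))
(-469 + A(7, -7))/(-127 + f) = (-469 + 7*(2*7 + 3*(-7)))/(-127 - 184) = (-469 + 7*(14 - 21))/(-311) = (-469 + 7*(-7))*(-1/311) = (-469 - 49)*(-1/311) = -518*(-1/311) = 518/311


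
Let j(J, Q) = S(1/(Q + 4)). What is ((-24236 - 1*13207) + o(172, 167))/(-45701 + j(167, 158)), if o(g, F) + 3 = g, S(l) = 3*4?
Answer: 37274/45689 ≈ 0.81582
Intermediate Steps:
S(l) = 12
j(J, Q) = 12
o(g, F) = -3 + g
((-24236 - 1*13207) + o(172, 167))/(-45701 + j(167, 158)) = ((-24236 - 1*13207) + (-3 + 172))/(-45701 + 12) = ((-24236 - 13207) + 169)/(-45689) = (-37443 + 169)*(-1/45689) = -37274*(-1/45689) = 37274/45689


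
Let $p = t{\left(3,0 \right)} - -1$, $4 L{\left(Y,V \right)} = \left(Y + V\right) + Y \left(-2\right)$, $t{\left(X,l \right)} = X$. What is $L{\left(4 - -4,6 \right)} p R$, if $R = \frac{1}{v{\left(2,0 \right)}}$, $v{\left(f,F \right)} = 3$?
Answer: $- \frac{2}{3} \approx -0.66667$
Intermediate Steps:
$L{\left(Y,V \right)} = - \frac{Y}{4} + \frac{V}{4}$ ($L{\left(Y,V \right)} = \frac{\left(Y + V\right) + Y \left(-2\right)}{4} = \frac{\left(V + Y\right) - 2 Y}{4} = \frac{V - Y}{4} = - \frac{Y}{4} + \frac{V}{4}$)
$p = 4$ ($p = 3 - -1 = 3 + 1 = 4$)
$R = \frac{1}{3} \approx 0.33333$
$L{\left(4 - -4,6 \right)} p R = \left(- \frac{4 - -4}{4} + \frac{1}{4} \cdot 6\right) 4 \cdot \frac{1}{3} = \left(- \frac{4 + 4}{4} + \frac{3}{2}\right) 4 \cdot \frac{1}{3} = \left(\left(- \frac{1}{4}\right) 8 + \frac{3}{2}\right) 4 \cdot \frac{1}{3} = \left(-2 + \frac{3}{2}\right) 4 \cdot \frac{1}{3} = \left(- \frac{1}{2}\right) 4 \cdot \frac{1}{3} = \left(-2\right) \frac{1}{3} = - \frac{2}{3}$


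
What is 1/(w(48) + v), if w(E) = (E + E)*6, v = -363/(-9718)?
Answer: 9718/5597931 ≈ 0.0017360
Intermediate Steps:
v = 363/9718 (v = -363*(-1/9718) = 363/9718 ≈ 0.037353)
w(E) = 12*E (w(E) = (2*E)*6 = 12*E)
1/(w(48) + v) = 1/(12*48 + 363/9718) = 1/(576 + 363/9718) = 1/(5597931/9718) = 9718/5597931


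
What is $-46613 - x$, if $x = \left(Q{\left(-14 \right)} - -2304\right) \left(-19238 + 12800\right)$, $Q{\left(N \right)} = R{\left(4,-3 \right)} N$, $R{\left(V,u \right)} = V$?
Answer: $14426011$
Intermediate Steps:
$Q{\left(N \right)} = 4 N$
$x = -14472624$ ($x = \left(4 \left(-14\right) - -2304\right) \left(-19238 + 12800\right) = \left(-56 + 2304\right) \left(-6438\right) = 2248 \left(-6438\right) = -14472624$)
$-46613 - x = -46613 - -14472624 = -46613 + 14472624 = 14426011$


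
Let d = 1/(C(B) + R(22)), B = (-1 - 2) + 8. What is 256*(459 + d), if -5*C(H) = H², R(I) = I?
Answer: 1997824/17 ≈ 1.1752e+5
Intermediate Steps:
B = 5 (B = -3 + 8 = 5)
C(H) = -H²/5
d = 1/17 (d = 1/(-⅕*5² + 22) = 1/(-⅕*25 + 22) = 1/(-5 + 22) = 1/17 ≈ 0.058824)
256*(459 + d) = 256*(459 + 1/17) = 256*(7804/17) = 1997824/17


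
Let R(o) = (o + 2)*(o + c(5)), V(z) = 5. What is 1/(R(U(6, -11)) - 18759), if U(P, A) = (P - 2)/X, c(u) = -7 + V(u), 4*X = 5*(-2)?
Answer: -25/469011 ≈ -5.3304e-5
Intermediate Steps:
X = -5/2 (X = (5*(-2))/4 = (1/4)*(-10) = -5/2 ≈ -2.5000)
c(u) = -2 (c(u) = -7 + 5 = -2)
U(P, A) = 4/5 - 2*P/5 (U(P, A) = (P - 2)/(-5/2) = (-2 + P)*(-2/5) = 4/5 - 2*P/5)
R(o) = (-2 + o)*(2 + o) (R(o) = (o + 2)*(o - 2) = (2 + o)*(-2 + o) = (-2 + o)*(2 + o))
1/(R(U(6, -11)) - 18759) = 1/((-4 + (4/5 - 2/5*6)**2) - 18759) = 1/((-4 + (4/5 - 12/5)**2) - 18759) = 1/((-4 + (-8/5)**2) - 18759) = 1/((-4 + 64/25) - 18759) = 1/(-36/25 - 18759) = 1/(-469011/25) = -25/469011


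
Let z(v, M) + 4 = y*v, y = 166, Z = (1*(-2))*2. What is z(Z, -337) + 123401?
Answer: 122733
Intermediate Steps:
Z = -4 (Z = -2*2 = -4)
z(v, M) = -4 + 166*v
z(Z, -337) + 123401 = (-4 + 166*(-4)) + 123401 = (-4 - 664) + 123401 = -668 + 123401 = 122733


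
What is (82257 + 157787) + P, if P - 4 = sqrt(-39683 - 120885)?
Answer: 240048 + 2*I*sqrt(40142) ≈ 2.4005e+5 + 400.71*I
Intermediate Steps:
P = 4 + 2*I*sqrt(40142) (P = 4 + sqrt(-39683 - 120885) = 4 + sqrt(-160568) = 4 + 2*I*sqrt(40142) ≈ 4.0 + 400.71*I)
(82257 + 157787) + P = (82257 + 157787) + (4 + 2*I*sqrt(40142)) = 240044 + (4 + 2*I*sqrt(40142)) = 240048 + 2*I*sqrt(40142)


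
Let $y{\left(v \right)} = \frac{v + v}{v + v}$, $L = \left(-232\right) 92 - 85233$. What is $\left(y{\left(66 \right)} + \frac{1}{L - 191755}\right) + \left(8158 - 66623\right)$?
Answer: $- \frac{17441682049}{298332} \approx -58464.0$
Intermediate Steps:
$L = -106577$ ($L = -21344 - 85233 = -106577$)
$y{\left(v \right)} = 1$ ($y{\left(v \right)} = \frac{2 v}{2 v} = 2 v \frac{1}{2 v} = 1$)
$\left(y{\left(66 \right)} + \frac{1}{L - 191755}\right) + \left(8158 - 66623\right) = \left(1 + \frac{1}{-106577 - 191755}\right) + \left(8158 - 66623\right) = \left(1 + \frac{1}{-298332}\right) + \left(8158 - 66623\right) = \left(1 - \frac{1}{298332}\right) - 58465 = \frac{298331}{298332} - 58465 = - \frac{17441682049}{298332}$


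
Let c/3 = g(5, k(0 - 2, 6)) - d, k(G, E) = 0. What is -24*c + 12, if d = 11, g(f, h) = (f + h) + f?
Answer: 84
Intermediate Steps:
g(f, h) = h + 2*f
c = -3 (c = 3*((0 + 2*5) - 1*11) = 3*((0 + 10) - 11) = 3*(10 - 11) = 3*(-1) = -3)
-24*c + 12 = -24*(-3) + 12 = 72 + 12 = 84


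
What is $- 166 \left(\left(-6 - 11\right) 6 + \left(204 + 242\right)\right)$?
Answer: $-57104$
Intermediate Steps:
$- 166 \left(\left(-6 - 11\right) 6 + \left(204 + 242\right)\right) = - 166 \left(\left(-17\right) 6 + 446\right) = - 166 \left(-102 + 446\right) = \left(-166\right) 344 = -57104$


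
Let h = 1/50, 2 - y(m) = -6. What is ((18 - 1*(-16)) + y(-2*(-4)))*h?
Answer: 21/25 ≈ 0.84000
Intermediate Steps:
y(m) = 8 (y(m) = 2 - 1*(-6) = 2 + 6 = 8)
h = 1/50 ≈ 0.020000
((18 - 1*(-16)) + y(-2*(-4)))*h = ((18 - 1*(-16)) + 8)*(1/50) = ((18 + 16) + 8)*(1/50) = (34 + 8)*(1/50) = 42*(1/50) = 21/25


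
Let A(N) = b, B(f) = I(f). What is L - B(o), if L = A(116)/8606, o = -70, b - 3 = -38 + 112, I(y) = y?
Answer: 602497/8606 ≈ 70.009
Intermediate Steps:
b = 77 (b = 3 + (-38 + 112) = 3 + 74 = 77)
B(f) = f
A(N) = 77
L = 77/8606 ≈ 0.0089473
L - B(o) = 77/8606 - 1*(-70) = 77/8606 + 70 = 602497/8606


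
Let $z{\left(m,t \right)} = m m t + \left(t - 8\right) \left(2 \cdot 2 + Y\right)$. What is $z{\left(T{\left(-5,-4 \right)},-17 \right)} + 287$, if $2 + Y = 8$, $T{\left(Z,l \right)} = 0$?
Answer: $37$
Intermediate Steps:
$Y = 6$ ($Y = -2 + 8 = 6$)
$z{\left(m,t \right)} = -80 + 10 t + t m^{2}$ ($z{\left(m,t \right)} = m m t + \left(t - 8\right) \left(2 \cdot 2 + 6\right) = m^{2} t + \left(-8 + t\right) \left(4 + 6\right) = t m^{2} + \left(-8 + t\right) 10 = t m^{2} + \left(-80 + 10 t\right) = -80 + 10 t + t m^{2}$)
$z{\left(T{\left(-5,-4 \right)},-17 \right)} + 287 = \left(-80 + 10 \left(-17\right) - 17 \cdot 0^{2}\right) + 287 = \left(-80 - 170 - 0\right) + 287 = \left(-80 - 170 + 0\right) + 287 = -250 + 287 = 37$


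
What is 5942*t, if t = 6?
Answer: 35652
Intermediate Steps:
5942*t = 5942*6 = 35652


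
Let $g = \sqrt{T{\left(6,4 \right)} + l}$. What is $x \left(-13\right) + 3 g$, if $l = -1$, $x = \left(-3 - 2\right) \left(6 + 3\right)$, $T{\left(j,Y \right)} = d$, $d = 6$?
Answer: $585 + 3 \sqrt{5} \approx 591.71$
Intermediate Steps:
$T{\left(j,Y \right)} = 6$
$x = -45$ ($x = \left(-5\right) 9 = -45$)
$g = \sqrt{5}$ ($g = \sqrt{6 - 1} = \sqrt{5} \approx 2.2361$)
$x \left(-13\right) + 3 g = \left(-45\right) \left(-13\right) + 3 \sqrt{5} = 585 + 3 \sqrt{5}$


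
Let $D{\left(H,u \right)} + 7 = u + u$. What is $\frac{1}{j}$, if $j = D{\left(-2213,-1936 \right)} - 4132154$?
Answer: $- \frac{1}{4136033} \approx -2.4178 \cdot 10^{-7}$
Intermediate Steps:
$D{\left(H,u \right)} = -7 + 2 u$ ($D{\left(H,u \right)} = -7 + \left(u + u\right) = -7 + 2 u$)
$j = -4136033$ ($j = \left(-7 + 2 \left(-1936\right)\right) - 4132154 = \left(-7 - 3872\right) - 4132154 = -3879 - 4132154 = -4136033$)
$\frac{1}{j} = \frac{1}{-4136033} = - \frac{1}{4136033}$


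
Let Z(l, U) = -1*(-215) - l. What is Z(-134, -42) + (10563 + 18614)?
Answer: 29526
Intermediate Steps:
Z(l, U) = 215 - l
Z(-134, -42) + (10563 + 18614) = (215 - 1*(-134)) + (10563 + 18614) = (215 + 134) + 29177 = 349 + 29177 = 29526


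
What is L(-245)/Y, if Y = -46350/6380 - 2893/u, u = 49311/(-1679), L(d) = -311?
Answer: -9784189998/2870430901 ≈ -3.4086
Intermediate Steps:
u = -49311/1679 (u = 49311*(-1/1679) = -49311/1679 ≈ -29.369)
Y = 2870430901/31460418 (Y = -46350/6380 - 2893/(-49311/1679) = -46350*1/6380 - 2893*(-1679/49311) = -4635/638 + 4857347/49311 = 2870430901/31460418 ≈ 91.239)
L(-245)/Y = -311/2870430901/31460418 = -311*31460418/2870430901 = -9784189998/2870430901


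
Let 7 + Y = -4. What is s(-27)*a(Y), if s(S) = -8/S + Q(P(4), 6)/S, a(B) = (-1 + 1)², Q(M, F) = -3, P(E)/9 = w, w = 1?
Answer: 0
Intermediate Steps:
Y = -11 (Y = -7 - 4 = -11)
P(E) = 9 (P(E) = 9*1 = 9)
a(B) = 0 (a(B) = 0² = 0)
s(S) = -11/S (s(S) = -8/S - 3/S = -11/S)
s(-27)*a(Y) = -11/(-27)*0 = -11*(-1/27)*0 = (11/27)*0 = 0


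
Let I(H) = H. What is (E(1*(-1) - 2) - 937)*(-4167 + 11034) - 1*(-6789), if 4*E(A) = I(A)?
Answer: -25730961/4 ≈ -6.4327e+6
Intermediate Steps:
E(A) = A/4
(E(1*(-1) - 2) - 937)*(-4167 + 11034) - 1*(-6789) = ((1*(-1) - 2)/4 - 937)*(-4167 + 11034) - 1*(-6789) = ((-1 - 2)/4 - 937)*6867 + 6789 = ((¼)*(-3) - 937)*6867 + 6789 = (-¾ - 937)*6867 + 6789 = -3751/4*6867 + 6789 = -25758117/4 + 6789 = -25730961/4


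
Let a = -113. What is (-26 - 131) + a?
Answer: -270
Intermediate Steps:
(-26 - 131) + a = (-26 - 131) - 113 = -157 - 113 = -270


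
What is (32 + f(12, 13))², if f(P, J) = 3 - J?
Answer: 484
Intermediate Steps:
(32 + f(12, 13))² = (32 + (3 - 1*13))² = (32 + (3 - 13))² = (32 - 10)² = 22² = 484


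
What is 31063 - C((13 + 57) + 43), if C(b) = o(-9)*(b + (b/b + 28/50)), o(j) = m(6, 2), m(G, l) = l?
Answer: 770847/25 ≈ 30834.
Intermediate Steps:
o(j) = 2
C(b) = 78/25 + 2*b (C(b) = 2*(b + (b/b + 28/50)) = 2*(b + (1 + 28*(1/50))) = 2*(b + (1 + 14/25)) = 2*(b + 39/25) = 2*(39/25 + b) = 78/25 + 2*b)
31063 - C((13 + 57) + 43) = 31063 - (78/25 + 2*((13 + 57) + 43)) = 31063 - (78/25 + 2*(70 + 43)) = 31063 - (78/25 + 2*113) = 31063 - (78/25 + 226) = 31063 - 1*5728/25 = 31063 - 5728/25 = 770847/25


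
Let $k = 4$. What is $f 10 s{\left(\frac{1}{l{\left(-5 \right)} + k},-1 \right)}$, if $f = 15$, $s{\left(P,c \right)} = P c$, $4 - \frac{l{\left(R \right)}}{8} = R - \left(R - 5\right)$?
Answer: $\frac{75}{2} \approx 37.5$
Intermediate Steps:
$l{\left(R \right)} = -8$ ($l{\left(R \right)} = 32 - 8 \left(R - \left(R - 5\right)\right) = 32 - 8 \left(R - \left(-5 + R\right)\right) = 32 - 40 = -8$)
$f 10 s{\left(\frac{1}{l{\left(-5 \right)} + k},-1 \right)} = 15 \cdot 10 \frac{1}{-8 + 4} \left(-1\right) = 150 \frac{1}{-4} \left(-1\right) = 150 \left(\left(- \frac{1}{4}\right) \left(-1\right)\right) = 150 \cdot \frac{1}{4} = \frac{75}{2}$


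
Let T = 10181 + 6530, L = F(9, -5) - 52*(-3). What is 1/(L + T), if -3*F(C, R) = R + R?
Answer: 3/50611 ≈ 5.9276e-5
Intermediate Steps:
F(C, R) = -2*R/3 (F(C, R) = -(R + R)/3 = -2*R/3)
L = 478/3 (L = -⅔*(-5) - 52*(-3) = 10/3 + 156 = 478/3 ≈ 159.33)
T = 16711
1/(L + T) = 1/(478/3 + 16711) = 1/(50611/3) = 3/50611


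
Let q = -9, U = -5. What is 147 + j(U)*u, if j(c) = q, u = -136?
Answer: 1371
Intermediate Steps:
j(c) = -9
147 + j(U)*u = 147 - 9*(-136) = 147 + 1224 = 1371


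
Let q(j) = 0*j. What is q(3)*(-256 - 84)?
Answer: 0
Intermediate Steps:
q(j) = 0
q(3)*(-256 - 84) = 0*(-256 - 84) = 0*(-340) = 0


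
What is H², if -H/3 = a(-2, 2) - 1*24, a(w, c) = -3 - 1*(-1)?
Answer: 6084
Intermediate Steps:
a(w, c) = -2 (a(w, c) = -3 + 1 = -2)
H = 78 (H = -3*(-2 - 1*24) = -3*(-2 - 24) = -3*(-26) = 78)
H² = 78² = 6084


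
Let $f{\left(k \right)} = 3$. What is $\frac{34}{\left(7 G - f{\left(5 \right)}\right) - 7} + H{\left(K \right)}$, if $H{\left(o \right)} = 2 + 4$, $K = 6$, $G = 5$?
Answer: $\frac{184}{25} \approx 7.36$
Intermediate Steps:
$H{\left(o \right)} = 6$
$\frac{34}{\left(7 G - f{\left(5 \right)}\right) - 7} + H{\left(K \right)} = \frac{34}{\left(7 \cdot 5 - 3\right) - 7} + 6 = \frac{34}{\left(35 - 3\right) - 7} + 6 = \frac{34}{32 - 7} + 6 = \frac{34}{25} + 6 = \frac{184}{25}$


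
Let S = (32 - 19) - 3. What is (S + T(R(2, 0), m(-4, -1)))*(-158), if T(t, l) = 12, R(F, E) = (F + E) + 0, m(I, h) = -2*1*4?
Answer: -3476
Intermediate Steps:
m(I, h) = -8 (m(I, h) = -2*4 = -8)
R(F, E) = E + F (R(F, E) = (E + F) + 0 = E + F)
S = 10 (S = 13 - 3 = 10)
(S + T(R(2, 0), m(-4, -1)))*(-158) = (10 + 12)*(-158) = 22*(-158) = -3476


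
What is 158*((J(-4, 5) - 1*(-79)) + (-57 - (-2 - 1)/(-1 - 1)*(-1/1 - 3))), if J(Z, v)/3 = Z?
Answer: 2528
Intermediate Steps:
J(Z, v) = 3*Z
158*((J(-4, 5) - 1*(-79)) + (-57 - (-2 - 1)/(-1 - 1)*(-1/1 - 3))) = 158*((3*(-4) - 1*(-79)) + (-57 - (-2 - 1)/(-1 - 1)*(-1/1 - 3))) = 158*((-12 + 79) + (-57 - (-3/(-2))*(-1*1 - 3))) = 158*(67 + (-57 - (-3*(-1/2))*(-1 - 3))) = 158*(67 + (-57 - 3*(-4)/2)) = 158*(67 + (-57 - 1*(-6))) = 158*(67 + (-57 + 6)) = 158*(67 - 51) = 158*16 = 2528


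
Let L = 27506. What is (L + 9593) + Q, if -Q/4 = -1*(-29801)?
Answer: -82105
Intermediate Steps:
Q = -119204 (Q = -(-4)*(-29801) = -4*29801 = -119204)
(L + 9593) + Q = (27506 + 9593) - 119204 = 37099 - 119204 = -82105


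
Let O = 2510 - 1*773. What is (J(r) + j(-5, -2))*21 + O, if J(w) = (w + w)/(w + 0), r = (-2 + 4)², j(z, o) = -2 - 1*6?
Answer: 1611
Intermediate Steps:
j(z, o) = -8 (j(z, o) = -2 - 6 = -8)
r = 4 (r = 2² = 4)
J(w) = 2 (J(w) = (2*w)/w = 2)
O = 1737 (O = 2510 - 773 = 1737)
(J(r) + j(-5, -2))*21 + O = (2 - 8)*21 + 1737 = -6*21 + 1737 = -126 + 1737 = 1611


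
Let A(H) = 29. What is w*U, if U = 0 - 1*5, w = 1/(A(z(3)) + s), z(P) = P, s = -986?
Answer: 5/957 ≈ 0.0052247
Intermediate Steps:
w = -1/957 (w = 1/(29 - 986) = 1/(-957) = -1/957 ≈ -0.0010449)
U = -5 (U = 0 - 5 = -5)
w*U = -1/957*(-5) = 5/957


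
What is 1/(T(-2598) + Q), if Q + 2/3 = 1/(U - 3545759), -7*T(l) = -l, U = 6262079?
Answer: -19014240/7069675513 ≈ -0.0026895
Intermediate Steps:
T(l) = l/7 (T(l) = -(-1)*l/7 = l/7)
Q = -1810879/2716320 (Q = -⅔ + 1/(6262079 - 3545759) = -⅔ + 1/2716320 = -1810879/2716320 ≈ -0.66667)
1/(T(-2598) + Q) = 1/((⅐)*(-2598) - 1810879/2716320) = 1/(-2598/7 - 1810879/2716320) = 1/(-7069675513/19014240) = -19014240/7069675513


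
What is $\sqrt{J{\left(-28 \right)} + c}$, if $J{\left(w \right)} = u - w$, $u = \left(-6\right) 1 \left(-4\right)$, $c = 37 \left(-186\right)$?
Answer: $i \sqrt{6830} \approx 82.644 i$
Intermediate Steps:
$c = -6882$
$u = 24$ ($u = \left(-6\right) \left(-4\right) = 24$)
$J{\left(w \right)} = 24 - w$
$\sqrt{J{\left(-28 \right)} + c} = \sqrt{\left(24 - -28\right) - 6882} = \sqrt{\left(24 + 28\right) - 6882} = \sqrt{52 - 6882} = \sqrt{-6830} = i \sqrt{6830}$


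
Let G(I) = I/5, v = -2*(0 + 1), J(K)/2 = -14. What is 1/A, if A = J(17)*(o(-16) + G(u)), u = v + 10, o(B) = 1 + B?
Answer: 5/1876 ≈ 0.0026652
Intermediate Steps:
J(K) = -28 (J(K) = 2*(-14) = -28)
v = -2 (v = -2*1 = -2)
u = 8 (u = -2 + 10 = 8)
G(I) = I/5 (G(I) = I*(⅕) = I/5)
A = 1876/5 (A = -28*((1 - 16) + (⅕)*8) = -28*(-15 + 8/5) = -28*(-67/5) = 1876/5 ≈ 375.20)
1/A = 1/(1876/5) = 5/1876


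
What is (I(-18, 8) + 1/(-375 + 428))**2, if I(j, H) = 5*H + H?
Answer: 6477025/2809 ≈ 2305.8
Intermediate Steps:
I(j, H) = 6*H
(I(-18, 8) + 1/(-375 + 428))**2 = (6*8 + 1/(-375 + 428))**2 = (48 + 1/53)**2 = (2545/53)**2 = 6477025/2809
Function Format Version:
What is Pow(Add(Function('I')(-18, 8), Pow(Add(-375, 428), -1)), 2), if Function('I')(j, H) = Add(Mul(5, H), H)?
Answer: Rational(6477025, 2809) ≈ 2305.8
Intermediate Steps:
Function('I')(j, H) = Mul(6, H)
Pow(Add(Function('I')(-18, 8), Pow(Add(-375, 428), -1)), 2) = Pow(Add(Mul(6, 8), Pow(Add(-375, 428), -1)), 2) = Pow(Add(48, Pow(53, -1)), 2) = Pow(Add(48, Rational(1, 53)), 2) = Pow(Rational(2545, 53), 2) = Rational(6477025, 2809)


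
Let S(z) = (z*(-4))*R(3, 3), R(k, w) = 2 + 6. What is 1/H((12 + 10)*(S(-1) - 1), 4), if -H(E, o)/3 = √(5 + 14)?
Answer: -√19/57 ≈ -0.076472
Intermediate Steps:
R(k, w) = 8
S(z) = -32*z (S(z) = (z*(-4))*8 = -4*z*8 = -32*z)
H(E, o) = -3*√19 (H(E, o) = -3*√(5 + 14) = -3*√19)
1/H((12 + 10)*(S(-1) - 1), 4) = 1/(-3*√19) = -√19/57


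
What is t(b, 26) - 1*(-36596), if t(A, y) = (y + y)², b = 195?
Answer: 39300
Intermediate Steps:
t(A, y) = 4*y² (t(A, y) = (2*y)² = 4*y²)
t(b, 26) - 1*(-36596) = 4*26² - 1*(-36596) = 4*676 + 36596 = 2704 + 36596 = 39300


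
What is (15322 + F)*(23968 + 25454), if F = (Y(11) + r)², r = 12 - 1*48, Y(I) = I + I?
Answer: 766930596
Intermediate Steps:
Y(I) = 2*I
r = -36 (r = 12 - 48 = -36)
F = 196 (F = (2*11 - 36)² = (22 - 36)² = (-14)² = 196)
(15322 + F)*(23968 + 25454) = (15322 + 196)*(23968 + 25454) = 15518*49422 = 766930596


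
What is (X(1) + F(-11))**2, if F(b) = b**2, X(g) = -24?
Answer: 9409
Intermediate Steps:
(X(1) + F(-11))**2 = (-24 + (-11)**2)**2 = (-24 + 121)**2 = 97**2 = 9409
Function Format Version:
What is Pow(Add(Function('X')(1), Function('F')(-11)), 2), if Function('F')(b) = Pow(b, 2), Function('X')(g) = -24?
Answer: 9409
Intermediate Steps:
Pow(Add(Function('X')(1), Function('F')(-11)), 2) = Pow(Add(-24, Pow(-11, 2)), 2) = Pow(Add(-24, 121), 2) = Pow(97, 2) = 9409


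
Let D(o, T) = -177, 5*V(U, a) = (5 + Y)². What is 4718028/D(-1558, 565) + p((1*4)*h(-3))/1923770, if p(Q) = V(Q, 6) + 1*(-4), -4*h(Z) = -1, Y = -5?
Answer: -1512733454378/56751215 ≈ -26656.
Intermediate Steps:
h(Z) = ¼ (h(Z) = -¼*(-1) = ¼)
V(U, a) = 0 (V(U, a) = (5 - 5)²/5 = (⅕)*0² = (⅕)*0 = 0)
p(Q) = -4 (p(Q) = 0 + 1*(-4) = 0 - 4 = -4)
4718028/D(-1558, 565) + p((1*4)*h(-3))/1923770 = 4718028/(-177) - 4/1923770 = 4718028*(-1/177) - 4*1/1923770 = -1572676/59 - 2/961885 = -1512733454378/56751215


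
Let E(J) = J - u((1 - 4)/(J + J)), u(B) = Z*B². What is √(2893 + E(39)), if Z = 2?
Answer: √1982030/26 ≈ 54.148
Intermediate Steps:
u(B) = 2*B²
E(J) = J - 9/(2*J²) (E(J) = J - 2*((1 - 4)/(J + J))² = J - 2*(-3*1/(2*J))² = J - 2*(-3/(2*J))² = J - 2*9/(4*J²) = J - 9/(2*J²))
√(2893 + E(39)) = √(2893 + (39 - 9/2/39²)) = √(2893 + (39 - 9/2*1/1521)) = √(2893 + (39 - 1/338)) = √(2893 + 13181/338) = √(991015/338) = √1982030/26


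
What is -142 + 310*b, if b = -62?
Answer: -19362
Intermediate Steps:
-142 + 310*b = -142 + 310*(-62) = -142 - 19220 = -19362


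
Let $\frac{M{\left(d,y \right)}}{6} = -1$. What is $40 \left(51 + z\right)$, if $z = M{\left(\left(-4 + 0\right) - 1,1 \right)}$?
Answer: $1800$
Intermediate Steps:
$M{\left(d,y \right)} = -6$ ($M{\left(d,y \right)} = 6 \left(-1\right) = -6$)
$z = -6$
$40 \left(51 + z\right) = 40 \left(51 - 6\right) = 40 \cdot 45 = 1800$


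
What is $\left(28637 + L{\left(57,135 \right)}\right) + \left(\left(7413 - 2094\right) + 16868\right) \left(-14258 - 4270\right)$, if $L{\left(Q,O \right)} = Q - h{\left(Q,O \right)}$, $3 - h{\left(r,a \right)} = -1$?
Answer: $-411052046$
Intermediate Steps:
$h{\left(r,a \right)} = 4$ ($h{\left(r,a \right)} = 3 - -1 = 3 + 1 = 4$)
$L{\left(Q,O \right)} = -4 + Q$ ($L{\left(Q,O \right)} = Q - 4 = -4 + Q$)
$\left(28637 + L{\left(57,135 \right)}\right) + \left(\left(7413 - 2094\right) + 16868\right) \left(-14258 - 4270\right) = \left(28637 + \left(-4 + 57\right)\right) + \left(\left(7413 - 2094\right) + 16868\right) \left(-14258 - 4270\right) = \left(28637 + 53\right) + \left(5319 + 16868\right) \left(-18528\right) = 28690 + 22187 \left(-18528\right) = 28690 - 411080736 = -411052046$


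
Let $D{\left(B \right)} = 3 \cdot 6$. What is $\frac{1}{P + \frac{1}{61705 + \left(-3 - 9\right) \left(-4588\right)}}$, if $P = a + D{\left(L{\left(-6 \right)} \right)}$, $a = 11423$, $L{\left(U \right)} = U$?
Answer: $\frac{116761}{1335862602} \approx 8.7405 \cdot 10^{-5}$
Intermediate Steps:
$D{\left(B \right)} = 18$
$P = 11441$ ($P = 11423 + 18 = 11441$)
$\frac{1}{P + \frac{1}{61705 + \left(-3 - 9\right) \left(-4588\right)}} = \frac{1}{11441 + \frac{1}{61705 + \left(-3 - 9\right) \left(-4588\right)}} = \frac{1}{11441 + \frac{1}{61705 - -55056}} = \frac{1}{11441 + \frac{1}{61705 + 55056}} = \frac{1}{11441 + \frac{1}{116761}} = \frac{1}{\frac{1335862602}{116761}} = \frac{116761}{1335862602}$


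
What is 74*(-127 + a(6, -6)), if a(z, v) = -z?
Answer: -9842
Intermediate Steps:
74*(-127 + a(6, -6)) = 74*(-127 - 1*6) = 74*(-127 - 6) = 74*(-133) = -9842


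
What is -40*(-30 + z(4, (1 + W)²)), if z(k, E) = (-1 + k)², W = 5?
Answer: 840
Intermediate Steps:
-40*(-30 + z(4, (1 + W)²)) = -40*(-30 + (-1 + 4)²) = -40*(-30 + 3²) = -40*(-30 + 9) = -40*(-21) = 840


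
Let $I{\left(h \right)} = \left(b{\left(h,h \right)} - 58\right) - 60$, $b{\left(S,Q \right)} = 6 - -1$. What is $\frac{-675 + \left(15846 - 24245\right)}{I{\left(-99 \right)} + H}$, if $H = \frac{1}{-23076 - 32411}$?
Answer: $\frac{251744519}{3079529} \approx 81.748$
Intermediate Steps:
$H = - \frac{1}{55487}$ ($H = \frac{1}{-55487} = - \frac{1}{55487} \approx -1.8022 \cdot 10^{-5}$)
$b{\left(S,Q \right)} = 7$ ($b{\left(S,Q \right)} = 6 + 1 = 7$)
$I{\left(h \right)} = -111$ ($I{\left(h \right)} = \left(7 - 58\right) - 60 = -51 - 60 = -111$)
$\frac{-675 + \left(15846 - 24245\right)}{I{\left(-99 \right)} + H} = \frac{-675 + \left(15846 - 24245\right)}{-111 - \frac{1}{55487}} = \frac{-675 - 8399}{- \frac{6159058}{55487}} = \left(-9074\right) \left(- \frac{55487}{6159058}\right) = \frac{251744519}{3079529}$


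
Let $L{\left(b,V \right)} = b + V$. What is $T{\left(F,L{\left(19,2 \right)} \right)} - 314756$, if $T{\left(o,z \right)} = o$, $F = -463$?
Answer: $-315219$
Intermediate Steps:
$L{\left(b,V \right)} = V + b$
$T{\left(F,L{\left(19,2 \right)} \right)} - 314756 = -463 - 314756 = -315219$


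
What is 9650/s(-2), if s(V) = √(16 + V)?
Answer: 4825*√14/7 ≈ 2579.1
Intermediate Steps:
9650/s(-2) = 9650/(√(16 - 2)) = 9650/(√14) = 9650*(√14/14) = 4825*√14/7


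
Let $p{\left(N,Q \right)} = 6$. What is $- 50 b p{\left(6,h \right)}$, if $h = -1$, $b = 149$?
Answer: $-44700$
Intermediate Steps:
$- 50 b p{\left(6,h \right)} = \left(-50\right) 149 \cdot 6 = \left(-7450\right) 6 = -44700$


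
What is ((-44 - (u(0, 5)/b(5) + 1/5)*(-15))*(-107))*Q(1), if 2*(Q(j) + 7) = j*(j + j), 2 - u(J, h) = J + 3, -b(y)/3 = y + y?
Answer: -26001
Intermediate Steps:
b(y) = -6*y (b(y) = -3*(y + y) = -6*y)
u(J, h) = -1 - J (u(J, h) = 2 - (J + 3) = 2 - (3 + J) = 2 + (-3 - J) = -1 - J)
Q(j) = -7 + j² (Q(j) = -7 + (j*(j + j))/2 = -7 + (j*(2*j))/2 = -7 + (2*j²)/2 = -7 + j²)
((-44 - (u(0, 5)/b(5) + 1/5)*(-15))*(-107))*Q(1) = ((-44 - ((-1 - 1*0)/((-6*5)) + 1/5)*(-15))*(-107))*(-7 + 1²) = ((-44 - ((-1 + 0)/(-30) + 1*(⅕))*(-15))*(-107))*(-7 + 1) = ((-44 - (-1*(-1/30) + ⅕)*(-15))*(-107))*(-6) = ((-44 - (1/30 + ⅕)*(-15))*(-107))*(-6) = ((-44 - 7*(-15)/30)*(-107))*(-6) = ((-44 - 1*(-7/2))*(-107))*(-6) = ((-44 + 7/2)*(-107))*(-6) = -81/2*(-107)*(-6) = (8667/2)*(-6) = -26001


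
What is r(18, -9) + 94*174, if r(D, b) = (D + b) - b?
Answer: 16374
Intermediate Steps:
r(D, b) = D
r(18, -9) + 94*174 = 18 + 94*174 = 18 + 16356 = 16374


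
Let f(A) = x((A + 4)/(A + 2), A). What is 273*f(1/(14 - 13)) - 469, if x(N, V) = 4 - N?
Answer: 168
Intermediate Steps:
f(A) = 4 - (4 + A)/(2 + A) (f(A) = 4 - (A + 4)/(A + 2) = 4 - (4 + A)/(2 + A))
273*f(1/(14 - 13)) - 469 = 273*((4 + 3/(14 - 13))/(2 + 1/(14 - 13))) - 469 = 273*((4 + 3/1)/(2 + 1/1)) - 469 = 273*((4 + 3*1)/(2 + 1)) - 469 = 273*((4 + 3)/3) - 469 = 273*((⅓)*7) - 469 = 273*(7/3) - 469 = 637 - 469 = 168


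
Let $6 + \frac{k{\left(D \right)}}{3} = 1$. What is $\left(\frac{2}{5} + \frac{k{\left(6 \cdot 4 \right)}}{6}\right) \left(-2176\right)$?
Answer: $\frac{22848}{5} \approx 4569.6$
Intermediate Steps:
$k{\left(D \right)} = -15$ ($k{\left(D \right)} = -18 + 3 \cdot 1 = -18 + 3 = -15$)
$\left(\frac{2}{5} + \frac{k{\left(6 \cdot 4 \right)}}{6}\right) \left(-2176\right) = \left(\frac{2}{5} - \frac{15}{6}\right) \left(-2176\right) = \left(2 \cdot \frac{1}{5} - \frac{5}{2}\right) \left(-2176\right) = \left(\frac{2}{5} - \frac{5}{2}\right) \left(-2176\right) = \left(- \frac{21}{10}\right) \left(-2176\right) = \frac{22848}{5}$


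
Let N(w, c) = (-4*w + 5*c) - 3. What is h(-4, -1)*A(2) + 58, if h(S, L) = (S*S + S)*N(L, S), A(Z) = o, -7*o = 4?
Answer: 1318/7 ≈ 188.29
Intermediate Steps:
o = -4/7 (o = -⅐*4 = -4/7 ≈ -0.57143)
N(w, c) = -3 - 4*w + 5*c
A(Z) = -4/7
h(S, L) = (S + S²)*(-3 - 4*L + 5*S) (h(S, L) = (S*S + S)*(-3 - 4*L + 5*S) = (S² + S)*(-3 - 4*L + 5*S) = (S + S²)*(-3 - 4*L + 5*S))
h(-4, -1)*A(2) + 58 = -1*(-4)*(1 - 4)*(3 - 5*(-4) + 4*(-1))*(-4/7) + 58 = -1*(-4)*(-3)*(3 + 20 - 4)*(-4/7) + 58 = -1*(-4)*(-3)*19*(-4/7) + 58 = -228*(-4/7) + 58 = 912/7 + 58 = 1318/7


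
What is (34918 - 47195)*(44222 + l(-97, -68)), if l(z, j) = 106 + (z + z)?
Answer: -541833118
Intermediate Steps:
l(z, j) = 106 + 2*z
(34918 - 47195)*(44222 + l(-97, -68)) = (34918 - 47195)*(44222 + (106 + 2*(-97))) = -12277*(44222 + (106 - 194)) = -12277*(44222 - 88) = -12277*44134 = -541833118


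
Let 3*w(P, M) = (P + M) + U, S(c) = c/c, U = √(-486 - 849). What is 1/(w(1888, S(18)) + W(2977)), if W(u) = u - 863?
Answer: 24693/67750696 - 3*I*√1335/67750696 ≈ 0.00036447 - 1.6179e-6*I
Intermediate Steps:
W(u) = -863 + u
U = I*√1335 (U = √(-1335) = I*√1335 ≈ 36.538*I)
S(c) = 1
w(P, M) = M/3 + P/3 + I*√1335/3 (w(P, M) = ((P + M) + I*√1335)/3 = ((M + P) + I*√1335)/3 = (M + P + I*√1335)/3 = M/3 + P/3 + I*√1335/3)
1/(w(1888, S(18)) + W(2977)) = 1/(((⅓)*1 + (⅓)*1888 + I*√1335/3) + (-863 + 2977)) = 1/((⅓ + 1888/3 + I*√1335/3) + 2114) = 1/((1889/3 + I*√1335/3) + 2114) = 1/(8231/3 + I*√1335/3)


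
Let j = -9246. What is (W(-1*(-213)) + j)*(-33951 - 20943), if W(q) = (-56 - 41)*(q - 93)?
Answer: 1146516084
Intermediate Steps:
W(q) = 9021 - 97*q (W(q) = -97*(-93 + q) = 9021 - 97*q)
(W(-1*(-213)) + j)*(-33951 - 20943) = ((9021 - (-97)*(-213)) - 9246)*(-33951 - 20943) = ((9021 - 97*213) - 9246)*(-54894) = ((9021 - 20661) - 9246)*(-54894) = (-11640 - 9246)*(-54894) = -20886*(-54894) = 1146516084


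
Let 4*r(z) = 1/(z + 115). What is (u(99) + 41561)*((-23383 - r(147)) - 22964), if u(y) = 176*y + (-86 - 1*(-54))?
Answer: -2863444895121/1048 ≈ -2.7323e+9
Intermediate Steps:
r(z) = 1/(4*(115 + z)) (r(z) = 1/(4*(z + 115)) = 1/(4*(115 + z)))
u(y) = -32 + 176*y (u(y) = 176*y + (-86 + 54) = 176*y - 32 = -32 + 176*y)
(u(99) + 41561)*((-23383 - r(147)) - 22964) = ((-32 + 176*99) + 41561)*((-23383 - 1/(4*(115 + 147))) - 22964) = ((-32 + 17424) + 41561)*((-23383 - 1/(4*262)) - 22964) = (17392 + 41561)*((-23383 - 1/(4*262)) - 22964) = 58953*((-23383 - 1*1/1048) - 22964) = 58953*((-23383 - 1/1048) - 22964) = 58953*(-24505385/1048 - 22964) = 58953*(-48571657/1048) = -2863444895121/1048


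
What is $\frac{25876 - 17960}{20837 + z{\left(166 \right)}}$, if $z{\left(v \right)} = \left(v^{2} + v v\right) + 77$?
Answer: $\frac{3958}{38013} \approx 0.10412$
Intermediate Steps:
$z{\left(v \right)} = 77 + 2 v^{2}$ ($z{\left(v \right)} = \left(v^{2} + v^{2}\right) + 77 = 2 v^{2} + 77 = 77 + 2 v^{2}$)
$\frac{25876 - 17960}{20837 + z{\left(166 \right)}} = \frac{25876 - 17960}{20837 + \left(77 + 2 \cdot 166^{2}\right)} = \frac{7916}{20837 + \left(77 + 2 \cdot 27556\right)} = \frac{7916}{20837 + \left(77 + 55112\right)} = \frac{7916}{20837 + 55189} = \frac{7916}{76026} = 7916 \cdot \frac{1}{76026} = \frac{3958}{38013}$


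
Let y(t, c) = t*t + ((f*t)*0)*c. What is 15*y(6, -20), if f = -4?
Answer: 540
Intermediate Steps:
y(t, c) = t² (y(t, c) = t*t + (-4*t*0)*c = t² + 0*c = t² + 0 = t²)
15*y(6, -20) = 15*6² = 15*36 = 540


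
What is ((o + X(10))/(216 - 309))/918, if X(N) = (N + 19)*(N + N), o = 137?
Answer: -239/28458 ≈ -0.0083983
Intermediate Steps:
X(N) = 2*N*(19 + N) (X(N) = (19 + N)*(2*N) = 2*N*(19 + N))
((o + X(10))/(216 - 309))/918 = ((137 + 2*10*(19 + 10))/(216 - 309))/918 = ((137 + 2*10*29)/(-93))*(1/918) = ((137 + 580)*(-1/93))*(1/918) = (717*(-1/93))*(1/918) = -239/31*1/918 = -239/28458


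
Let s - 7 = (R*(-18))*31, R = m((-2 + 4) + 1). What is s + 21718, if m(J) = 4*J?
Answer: 15029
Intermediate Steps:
R = 12 (R = 4*((-2 + 4) + 1) = 4*(2 + 1) = 4*3 = 12)
s = -6689 (s = 7 + (12*(-18))*31 = 7 - 216*31 = 7 - 6696 = -6689)
s + 21718 = -6689 + 21718 = 15029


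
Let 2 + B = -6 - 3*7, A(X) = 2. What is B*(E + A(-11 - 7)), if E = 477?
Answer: -13891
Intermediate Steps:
B = -29 (B = -2 + (-6 - 3*7) = -2 + (-6 - 21) = -2 - 27 = -29)
B*(E + A(-11 - 7)) = -29*(477 + 2) = -29*479 = -13891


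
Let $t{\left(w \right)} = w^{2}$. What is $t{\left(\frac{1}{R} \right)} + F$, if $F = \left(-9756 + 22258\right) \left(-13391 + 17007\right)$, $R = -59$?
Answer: $\frac{157366374593}{3481} \approx 4.5207 \cdot 10^{7}$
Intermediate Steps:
$F = 45207232$ ($F = 12502 \cdot 3616 = 45207232$)
$t{\left(\frac{1}{R} \right)} + F = \left(\frac{1}{-59}\right)^{2} + 45207232 = \left(- \frac{1}{59}\right)^{2} + 45207232 = \frac{1}{3481} + 45207232 = \frac{157366374593}{3481}$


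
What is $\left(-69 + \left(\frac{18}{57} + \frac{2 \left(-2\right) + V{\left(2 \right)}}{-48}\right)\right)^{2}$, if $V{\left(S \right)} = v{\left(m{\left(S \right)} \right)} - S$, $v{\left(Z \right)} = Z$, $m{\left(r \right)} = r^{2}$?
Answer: $\frac{979752601}{207936} \approx 4711.8$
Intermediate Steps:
$V{\left(S \right)} = S^{2} - S$
$\left(-69 + \left(\frac{18}{57} + \frac{2 \left(-2\right) + V{\left(2 \right)}}{-48}\right)\right)^{2} = \left(-69 + \left(\frac{18}{57} + \frac{2 \left(-2\right) + 2 \left(-1 + 2\right)}{-48}\right)\right)^{2} = \left(-69 + \left(18 \cdot \frac{1}{57} + \left(-4 + 2 \cdot 1\right) \left(- \frac{1}{48}\right)\right)\right)^{2} = \left(-69 + \left(\frac{6}{19} + \left(-4 + 2\right) \left(- \frac{1}{48}\right)\right)\right)^{2} = \left(-69 + \left(\frac{6}{19} - - \frac{1}{24}\right)\right)^{2} = \left(-69 + \left(\frac{6}{19} + \frac{1}{24}\right)\right)^{2} = \left(-69 + \frac{163}{456}\right)^{2} = \left(- \frac{31301}{456}\right)^{2} = \frac{979752601}{207936}$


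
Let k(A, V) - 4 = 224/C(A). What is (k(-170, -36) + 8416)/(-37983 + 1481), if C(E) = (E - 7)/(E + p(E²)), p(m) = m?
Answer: 2472590/3230427 ≈ 0.76541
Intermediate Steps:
C(E) = (-7 + E)/(E + E²) (C(E) = (E - 7)/(E + E²) = (-7 + E)/(E + E²))
k(A, V) = 4 + 224*A*(1 + A)/(-7 + A) (k(A, V) = 4 + 224/(((-7 + A)/(A*(1 + A)))) = 4 + 224*(A*(1 + A)/(-7 + A)) = 4 + 224*A*(1 + A)/(-7 + A))
(k(-170, -36) + 8416)/(-37983 + 1481) = (4*(-7 + 56*(-170)² + 57*(-170))/(-7 - 170) + 8416)/(-37983 + 1481) = (4*(-7 + 56*28900 - 9690)/(-177) + 8416)/(-36502) = (4*(-1/177)*(-7 + 1618400 - 9690) + 8416)*(-1/36502) = (4*(-1/177)*1608703 + 8416)*(-1/36502) = (-6434812/177 + 8416)*(-1/36502) = -4945180/177*(-1/36502) = 2472590/3230427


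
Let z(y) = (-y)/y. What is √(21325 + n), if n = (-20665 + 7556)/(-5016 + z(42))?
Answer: √536822180778/5017 ≈ 146.04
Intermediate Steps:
z(y) = -1
n = 13109/5017 (n = (-20665 + 7556)/(-5016 - 1) = -13109/(-5017) = -13109*(-1/5017) = 13109/5017 ≈ 2.6129)
√(21325 + n) = √(21325 + 13109/5017) = √(107000634/5017) = √536822180778/5017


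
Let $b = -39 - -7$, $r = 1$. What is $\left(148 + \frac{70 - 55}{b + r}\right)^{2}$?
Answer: $\frac{20912329}{961} \approx 21761.0$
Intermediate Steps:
$b = -32$ ($b = -39 + 7 = -32$)
$\left(148 + \frac{70 - 55}{b + r}\right)^{2} = \left(148 + \frac{70 - 55}{-32 + 1}\right)^{2} = \left(148 + \frac{15}{-31}\right)^{2} = \left(148 + 15 \left(- \frac{1}{31}\right)\right)^{2} = \left(148 - \frac{15}{31}\right)^{2} = \left(\frac{4573}{31}\right)^{2} = \frac{20912329}{961}$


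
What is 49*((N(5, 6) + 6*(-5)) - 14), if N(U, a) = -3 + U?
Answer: -2058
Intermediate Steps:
49*((N(5, 6) + 6*(-5)) - 14) = 49*(((-3 + 5) + 6*(-5)) - 14) = 49*((2 - 30) - 14) = 49*(-28 - 14) = 49*(-42) = -2058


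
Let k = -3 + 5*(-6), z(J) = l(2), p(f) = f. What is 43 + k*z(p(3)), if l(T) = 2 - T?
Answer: 43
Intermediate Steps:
z(J) = 0 (z(J) = 2 - 1*2 = 2 - 2 = 0)
k = -33 (k = -3 - 30 = -33)
43 + k*z(p(3)) = 43 - 33*0 = 43 + 0 = 43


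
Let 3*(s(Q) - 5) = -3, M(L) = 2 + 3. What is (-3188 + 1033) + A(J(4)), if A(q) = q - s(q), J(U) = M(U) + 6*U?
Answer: -2130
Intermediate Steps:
M(L) = 5
s(Q) = 4 (s(Q) = 5 + (⅓)*(-3) = 5 - 1 = 4)
J(U) = 5 + 6*U
A(q) = -4 + q (A(q) = q - 1*4 = q - 4 = -4 + q)
(-3188 + 1033) + A(J(4)) = (-3188 + 1033) + (-4 + (5 + 6*4)) = -2155 + (-4 + (5 + 24)) = -2155 + (-4 + 29) = -2155 + 25 = -2130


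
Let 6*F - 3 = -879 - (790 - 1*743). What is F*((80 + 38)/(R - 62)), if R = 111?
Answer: -54457/147 ≈ -370.46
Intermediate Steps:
F = -923/6 (F = 1/2 + (-879 - (790 - 1*743))/6 = 1/2 + (-879 - (790 - 743))/6 = 1/2 + (-879 - 1*47)/6 = 1/2 + (-879 - 47)/6 = 1/2 + (1/6)*(-926) = 1/2 - 463/3 = -923/6 ≈ -153.83)
F*((80 + 38)/(R - 62)) = -923*(80 + 38)/(6*(111 - 62)) = -54457/(3*49) = -923/6*118/49 = -54457/147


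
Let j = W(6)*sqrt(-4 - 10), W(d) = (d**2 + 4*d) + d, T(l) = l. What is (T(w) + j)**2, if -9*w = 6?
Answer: -548852/9 - 88*I*sqrt(14) ≈ -60984.0 - 329.27*I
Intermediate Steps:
w = -2/3 (w = -1/9*6 = -2/3 ≈ -0.66667)
W(d) = d**2 + 5*d
j = 66*I*sqrt(14) (j = (6*(5 + 6))*sqrt(-4 - 10) = (6*11)*sqrt(-14) = 66*(I*sqrt(14)) = 66*I*sqrt(14) ≈ 246.95*I)
(T(w) + j)**2 = (-2/3 + 66*I*sqrt(14))**2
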